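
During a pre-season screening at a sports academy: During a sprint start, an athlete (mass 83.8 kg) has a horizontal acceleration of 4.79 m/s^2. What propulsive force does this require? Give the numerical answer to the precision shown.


Propulsive force = mass * acceleration
= 83.8 kg * 4.79 m/s^2
= 401.4 N

401.4 N


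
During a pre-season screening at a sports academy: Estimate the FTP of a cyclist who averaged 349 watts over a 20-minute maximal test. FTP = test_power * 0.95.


FTP = 349 * 0.95 = 331.55 W

331.55 W


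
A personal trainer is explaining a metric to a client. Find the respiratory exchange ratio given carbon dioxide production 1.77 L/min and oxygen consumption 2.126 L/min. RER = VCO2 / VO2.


VCO2 = 1.77 L/min
VO2 = 2.126 L/min
RER = 1.77 / 2.126 = 0.8325

0.8325


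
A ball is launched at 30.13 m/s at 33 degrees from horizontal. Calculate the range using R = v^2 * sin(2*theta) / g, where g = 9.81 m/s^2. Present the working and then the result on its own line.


sin(2 * 33) = sin(66) = 0.913545
v^2 = 30.13^2 = 907.8169
R = 907.8169 * 0.913545 / 9.81
= 84.539 m

84.539 m


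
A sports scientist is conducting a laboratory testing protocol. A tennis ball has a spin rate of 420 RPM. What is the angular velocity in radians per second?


Convert RPM to rad/s: multiply by 2*pi and divide by 60
omega = 420 * 2 * pi / 60
= 43.982 rad/s

43.982 rad/s


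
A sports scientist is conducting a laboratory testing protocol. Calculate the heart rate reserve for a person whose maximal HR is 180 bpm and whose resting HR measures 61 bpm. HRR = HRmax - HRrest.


HRmax = 180 bpm
HRrest = 61 bpm
HRR = 180 - 61 = 119 bpm

119 bpm


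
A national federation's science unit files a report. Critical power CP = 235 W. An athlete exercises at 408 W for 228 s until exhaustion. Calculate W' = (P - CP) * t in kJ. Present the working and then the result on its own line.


P - CP = 408 - 235 = 173 W
W' = 173 * 228 = 39444 J
= 39444 / 1000 = 39.444 kJ

39.444 kJ


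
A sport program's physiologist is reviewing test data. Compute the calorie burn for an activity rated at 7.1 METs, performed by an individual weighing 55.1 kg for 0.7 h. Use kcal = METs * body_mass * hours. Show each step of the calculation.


Product of METs and mass = 7.1 * 55.1 = 391.21
Total kcal = 391.21 * 0.7 = 273.85 kcal

273.85 kcal


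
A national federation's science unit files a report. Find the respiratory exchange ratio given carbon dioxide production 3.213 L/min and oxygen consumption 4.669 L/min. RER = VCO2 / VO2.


VCO2 = 3.213 L/min
VO2 = 4.669 L/min
RER = 3.213 / 4.669 = 0.6882

0.6882


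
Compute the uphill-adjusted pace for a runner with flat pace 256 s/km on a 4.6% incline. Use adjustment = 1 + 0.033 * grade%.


Adjustment factor = 1 + 0.033 * 4.6 = 1.1518
Grade-adjusted pace = 256 * 1.1518 = 294.86 s/km

294.86 s/km


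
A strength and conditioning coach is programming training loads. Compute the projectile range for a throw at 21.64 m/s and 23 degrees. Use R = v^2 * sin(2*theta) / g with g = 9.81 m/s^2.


Two times the angle = 46 degrees
sin(46) = 0.71934
R = 468.2896 * 0.71934 / 9.81 = 34.338 m

34.338 m


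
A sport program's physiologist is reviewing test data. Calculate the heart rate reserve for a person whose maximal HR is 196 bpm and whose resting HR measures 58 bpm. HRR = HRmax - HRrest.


HRmax = 196 bpm
HRrest = 58 bpm
HRR = 196 - 58 = 138 bpm

138 bpm


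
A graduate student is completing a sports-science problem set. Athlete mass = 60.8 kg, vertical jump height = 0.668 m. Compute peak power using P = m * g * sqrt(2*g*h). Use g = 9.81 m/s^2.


sqrt(2 * 9.81 * 0.668) = sqrt(13.10616) = 3.620243 m/s
P = 60.8 * 9.81 * 3.620243
= 2159.29 W

2159.29 W


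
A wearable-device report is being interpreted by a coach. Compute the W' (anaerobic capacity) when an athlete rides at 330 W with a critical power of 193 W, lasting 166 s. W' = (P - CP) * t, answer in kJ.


Above-CP power = 137 W
Duration = 166 s
W' = 137 * 166 = 22742 J
Convert: 22742 / 1000 = 22.742 kJ

22.742 kJ


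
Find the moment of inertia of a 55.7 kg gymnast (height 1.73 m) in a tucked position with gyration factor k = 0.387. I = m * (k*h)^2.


Radius of gyration = 0.387 * 1.73 = 0.66951 m
I = 55.7 * 0.66951^2
= 55.7 * 0.448244
= 24.967 kg*m^2

24.967 kg*m^2


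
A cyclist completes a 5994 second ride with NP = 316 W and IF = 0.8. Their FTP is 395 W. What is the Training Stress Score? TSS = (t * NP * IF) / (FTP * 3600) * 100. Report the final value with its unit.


t * NP * IF = 5994 * 316 * 0.8 = 1515283.2
FTP * 3600 = 1422000
TSS = (1515283.2 / 1422000) * 100 = 106.56

106.56 TSS


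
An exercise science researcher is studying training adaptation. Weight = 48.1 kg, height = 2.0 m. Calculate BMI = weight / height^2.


height^2 = 2.0^2 = 4.0
BMI = 48.1 / 4.0 = 12.03 kg/m^2

12.03 kg/m^2


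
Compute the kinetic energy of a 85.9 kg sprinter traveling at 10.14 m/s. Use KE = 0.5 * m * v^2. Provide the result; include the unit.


Velocity squared = 102.8196
KE = 0.5 * 85.9 * 102.8196 = 4416.1 J

4416.1 J


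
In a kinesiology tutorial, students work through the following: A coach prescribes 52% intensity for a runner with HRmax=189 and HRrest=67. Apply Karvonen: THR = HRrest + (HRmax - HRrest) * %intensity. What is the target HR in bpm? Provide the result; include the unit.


Heart rate reserve = 189 - 67 = 122
Intensity fraction = 52 / 100 = 0.52
THR = 67 + 122 * 0.52 = 130.44 bpm

130.44 bpm


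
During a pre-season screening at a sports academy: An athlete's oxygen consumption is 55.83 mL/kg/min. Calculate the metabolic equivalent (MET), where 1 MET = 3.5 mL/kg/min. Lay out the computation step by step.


MET = VO2 / 3.5
= 55.83 / 3.5
= 15.95 METs

15.95 METs


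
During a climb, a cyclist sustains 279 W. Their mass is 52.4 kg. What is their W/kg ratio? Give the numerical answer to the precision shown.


Power-to-weight = 279 W / 52.4 kg
= 5.324 W/kg

5.324 W/kg


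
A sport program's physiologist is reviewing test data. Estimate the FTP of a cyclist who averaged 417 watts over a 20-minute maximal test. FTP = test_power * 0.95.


FTP = 417 * 0.95 = 396.15 W

396.15 W


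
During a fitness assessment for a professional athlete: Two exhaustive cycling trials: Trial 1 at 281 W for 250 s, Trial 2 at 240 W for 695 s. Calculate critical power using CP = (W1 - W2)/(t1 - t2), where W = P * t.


W1 = 281 * 250 = 70250 J
W2 = 240 * 695 = 166800 J
CP = (70250 - 166800) / (250 - 695)
= -96550 / -445
= 216.97 W

216.97 W


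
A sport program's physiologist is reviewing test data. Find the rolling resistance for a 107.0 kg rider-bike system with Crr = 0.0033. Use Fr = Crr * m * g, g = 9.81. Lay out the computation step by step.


m * g = 107.0 * 9.81 = 1049.67 N
Fr = 0.0033 * 1049.67 = 3.464 N

3.464 N


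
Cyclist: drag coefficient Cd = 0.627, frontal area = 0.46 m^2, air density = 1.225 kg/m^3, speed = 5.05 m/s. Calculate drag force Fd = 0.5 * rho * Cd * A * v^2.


v^2 = 5.05^2 = 25.5025
Fd = 0.5 * 1.225 * 0.627 * 0.46 * 25.5025
= 4.505 N

4.505 N


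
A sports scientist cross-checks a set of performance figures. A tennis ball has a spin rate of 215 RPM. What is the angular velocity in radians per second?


Convert RPM to rad/s: multiply by 2*pi and divide by 60
omega = 215 * 2 * pi / 60
= 22.515 rad/s

22.515 rad/s


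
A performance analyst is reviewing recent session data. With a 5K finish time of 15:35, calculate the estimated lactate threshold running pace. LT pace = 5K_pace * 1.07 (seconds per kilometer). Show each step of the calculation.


Race duration = 935 s for 5 km
Average pace = 935 / 5 = 187.0 s/km
LT pace = 187.0 * 1.07
= 200.09 s/km

200.09 s/km


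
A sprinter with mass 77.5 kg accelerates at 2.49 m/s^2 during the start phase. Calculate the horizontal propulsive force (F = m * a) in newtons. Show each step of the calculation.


F = m * a
= 77.5 * 2.49
= 192.98 N

192.98 N


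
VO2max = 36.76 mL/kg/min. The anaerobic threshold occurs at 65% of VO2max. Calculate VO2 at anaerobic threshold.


AT fraction = 65 / 100 = 0.65
AT VO2 = 36.76 * 0.65
= 23.89 mL/kg/min

23.89 mL/kg/min


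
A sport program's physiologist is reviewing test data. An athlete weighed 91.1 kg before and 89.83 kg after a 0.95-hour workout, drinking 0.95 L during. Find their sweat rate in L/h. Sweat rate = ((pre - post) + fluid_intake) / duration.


Body mass change = 1.27 kg
Total sweat loss = 1.27 + 0.95 = 2.22 L
Rate = 2.22 / 0.95 = 2.337 L/h

2.337 L/h


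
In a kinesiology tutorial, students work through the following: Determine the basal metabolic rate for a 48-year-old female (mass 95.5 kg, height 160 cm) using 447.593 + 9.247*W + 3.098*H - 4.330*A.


BMR = 447.593 + 9.247*95.5 + 3.098*160 - 4.330*48
= 1618.52 kcal/day

1618.52 kcal/day


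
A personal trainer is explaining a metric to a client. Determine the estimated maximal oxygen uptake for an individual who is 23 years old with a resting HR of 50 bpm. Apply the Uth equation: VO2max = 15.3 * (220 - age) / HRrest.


HRmax = 220 - 23 = 197
VO2max = 15.3 * (197 / 50)
= 15.3 * 3.94
= 60.28 mL/kg/min

60.28 mL/kg/min


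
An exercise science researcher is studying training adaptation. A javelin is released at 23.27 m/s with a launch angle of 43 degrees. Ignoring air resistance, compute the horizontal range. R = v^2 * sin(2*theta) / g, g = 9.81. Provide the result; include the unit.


Launch speed squared = 541.4929
sin(2 * 43 deg) = 0.997564
Range = 541.4929 * 0.997564 / 9.81
= 55.064 m

55.064 m


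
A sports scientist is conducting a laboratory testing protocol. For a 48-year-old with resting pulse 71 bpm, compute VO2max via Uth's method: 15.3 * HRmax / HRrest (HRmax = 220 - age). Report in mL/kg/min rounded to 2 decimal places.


Step 1: HRmax = 220 - 48 = 172 bpm
Step 2: Ratio = 172 / 71 = 2.4225
Step 3: VO2max = 15.3 * 2.4225 = 37.06 mL/kg/min

37.06 mL/kg/min


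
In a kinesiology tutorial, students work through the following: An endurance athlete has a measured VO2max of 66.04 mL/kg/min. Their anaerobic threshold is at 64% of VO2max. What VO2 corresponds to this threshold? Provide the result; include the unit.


Anaerobic threshold VO2 = VO2max * 64%
= 66.04 * 0.64
= 42.27 mL/kg/min

42.27 mL/kg/min


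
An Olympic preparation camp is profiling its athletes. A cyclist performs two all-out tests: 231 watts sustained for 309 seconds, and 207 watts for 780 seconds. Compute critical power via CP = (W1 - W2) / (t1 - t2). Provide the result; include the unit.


W1 = P1 * t1 = 231 * 309 = 71379 J
W2 = P2 * t2 = 207 * 780 = 161460 J
CP = (71379 - 161460) / (309 - 780)
= 191.25 W

191.25 W


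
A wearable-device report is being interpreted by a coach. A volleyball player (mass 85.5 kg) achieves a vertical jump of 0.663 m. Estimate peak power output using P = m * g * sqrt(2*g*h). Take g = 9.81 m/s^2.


2 * g * h = 2 * 9.81 * 0.663 = 13.00806
sqrt(13.00806) = 3.606669 m/s
P = 85.5 * 9.81 * 3.606669 = 3025.11 W

3025.11 W


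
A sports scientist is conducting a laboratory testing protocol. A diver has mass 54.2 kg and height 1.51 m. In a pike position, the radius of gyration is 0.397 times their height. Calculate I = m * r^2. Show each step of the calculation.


r = 0.397 * 1.51 = 0.59947 m
I = m * r^2 = 54.2 * 0.359364 = 19.478 kg*m^2

19.478 kg*m^2


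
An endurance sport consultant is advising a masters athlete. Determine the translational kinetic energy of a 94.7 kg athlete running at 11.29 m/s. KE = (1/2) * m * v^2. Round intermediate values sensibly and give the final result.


KE = 0.5 * m * v^2
= 0.5 * 94.7 * 11.29^2
= 0.5 * 94.7 * 127.4641
= 6035.43 J

6035.43 J


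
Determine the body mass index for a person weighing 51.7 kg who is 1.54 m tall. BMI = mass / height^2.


BMI = mass / height^2
= 51.7 / 1.54^2
= 51.7 / 2.3716
= 21.8 kg/m^2

21.8 kg/m^2


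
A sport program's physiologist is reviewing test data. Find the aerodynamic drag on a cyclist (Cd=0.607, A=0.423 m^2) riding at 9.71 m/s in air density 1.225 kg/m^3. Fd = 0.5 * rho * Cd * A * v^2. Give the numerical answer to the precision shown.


Fd = 0.5 * 1.225 * 0.607 * 0.423 * 9.71^2
= 0.5 * 1.225 * 0.607 * 0.423 * 94.2841
= 14.828 N

14.828 N


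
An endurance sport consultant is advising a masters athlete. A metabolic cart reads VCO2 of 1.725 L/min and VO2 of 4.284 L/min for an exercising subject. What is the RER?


RER = VCO2 / VO2 = 1.725 / 4.284 = 0.4027

0.4027


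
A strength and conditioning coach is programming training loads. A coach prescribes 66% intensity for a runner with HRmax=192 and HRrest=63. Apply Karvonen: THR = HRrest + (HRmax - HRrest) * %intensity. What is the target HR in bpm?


Heart rate reserve = 192 - 63 = 129
Intensity fraction = 66 / 100 = 0.66
THR = 63 + 129 * 0.66 = 148.14 bpm

148.14 bpm


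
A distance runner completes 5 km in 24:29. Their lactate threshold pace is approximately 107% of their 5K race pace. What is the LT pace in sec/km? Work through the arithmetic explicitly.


Convert to seconds: 24 min 29 s = 1469 s
Pace per km = 1469 / 5 = 293.8 s/km
LT pace = 293.8 * 1.07 = 314.37 s/km

314.37 s/km


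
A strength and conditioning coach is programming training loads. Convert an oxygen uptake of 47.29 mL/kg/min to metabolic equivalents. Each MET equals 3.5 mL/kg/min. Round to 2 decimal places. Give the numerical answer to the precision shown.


One MET = 3.5 mL/kg/min
Number of METs = 47.29 / 3.5
= 13.51 METs

13.51 METs


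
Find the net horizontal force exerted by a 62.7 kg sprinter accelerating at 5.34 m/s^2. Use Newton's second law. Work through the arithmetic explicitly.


Newton's second law: F = m * a
F = 62.7 * 5.34 = 334.82 N

334.82 N


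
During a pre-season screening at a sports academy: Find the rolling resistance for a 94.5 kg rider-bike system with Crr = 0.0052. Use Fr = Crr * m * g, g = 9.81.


m * g = 94.5 * 9.81 = 927.045 N
Fr = 0.0052 * 927.045 = 4.821 N

4.821 N


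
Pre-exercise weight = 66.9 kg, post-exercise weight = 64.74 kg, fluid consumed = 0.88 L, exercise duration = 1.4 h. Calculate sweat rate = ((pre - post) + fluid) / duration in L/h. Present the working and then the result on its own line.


Weight loss = 66.9 - 64.74 = 2.16 kg (approx L)
Total sweat = 2.16 + 0.88 = 3.04 L
Sweat rate = 3.04 / 1.4 = 2.171 L/h

2.171 L/h


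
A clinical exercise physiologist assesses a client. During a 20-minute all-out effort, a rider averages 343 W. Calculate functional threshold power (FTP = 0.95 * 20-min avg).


FTP = 0.95 * 343
= 325.85 W

325.85 W


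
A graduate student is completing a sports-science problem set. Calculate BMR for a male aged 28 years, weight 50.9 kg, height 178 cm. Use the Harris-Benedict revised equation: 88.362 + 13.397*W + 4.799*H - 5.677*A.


Substituting values:
W term = 13.397 * 50.9 = 681.9073
H term = 4.799 * 178 = 854.222
A term = 5.677 * 28 = 158.956
BMR = 1465.54 kcal/day

1465.54 kcal/day


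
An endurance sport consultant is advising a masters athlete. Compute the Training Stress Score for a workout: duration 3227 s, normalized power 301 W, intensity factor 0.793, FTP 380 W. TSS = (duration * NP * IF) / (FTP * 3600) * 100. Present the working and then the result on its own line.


Product = 3227 * 301 * 0.793 = 770262.311
Base = 380 * 3600 = 1368000
TSS = 770262.311 / 1368000 * 100 = 56.31

56.31 TSS


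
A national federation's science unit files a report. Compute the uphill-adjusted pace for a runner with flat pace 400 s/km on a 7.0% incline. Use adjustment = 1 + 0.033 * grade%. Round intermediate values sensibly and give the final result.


Adjustment factor = 1 + 0.033 * 7.0 = 1.231
Grade-adjusted pace = 400 * 1.231 = 492.4 s/km

492.4 s/km


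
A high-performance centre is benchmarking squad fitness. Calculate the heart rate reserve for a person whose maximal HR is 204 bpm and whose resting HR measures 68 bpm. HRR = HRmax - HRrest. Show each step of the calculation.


HRmax = 204 bpm
HRrest = 68 bpm
HRR = 204 - 68 = 136 bpm

136 bpm


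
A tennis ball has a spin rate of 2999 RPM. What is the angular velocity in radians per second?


Convert RPM to rad/s: multiply by 2*pi and divide by 60
omega = 2999 * 2 * pi / 60
= 314.055 rad/s

314.055 rad/s


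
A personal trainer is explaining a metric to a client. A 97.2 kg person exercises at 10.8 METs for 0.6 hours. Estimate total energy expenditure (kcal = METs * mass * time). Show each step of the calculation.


Energy = METs * mass(kg) * time(h)
= 10.8 * 97.2 * 0.6
= 629.86 kcal

629.86 kcal


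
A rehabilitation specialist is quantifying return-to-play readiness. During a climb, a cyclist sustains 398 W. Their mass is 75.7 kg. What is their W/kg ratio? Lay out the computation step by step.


Power-to-weight = 398 W / 75.7 kg
= 5.258 W/kg

5.258 W/kg


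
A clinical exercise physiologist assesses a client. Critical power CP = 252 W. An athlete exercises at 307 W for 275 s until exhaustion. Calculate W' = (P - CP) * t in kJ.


P - CP = 307 - 252 = 55 W
W' = 55 * 275 = 15125 J
= 15125 / 1000 = 15.125 kJ

15.125 kJ


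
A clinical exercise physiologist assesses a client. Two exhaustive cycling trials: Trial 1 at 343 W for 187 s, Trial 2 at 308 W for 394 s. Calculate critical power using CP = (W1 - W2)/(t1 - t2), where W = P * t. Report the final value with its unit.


W1 = 343 * 187 = 64141 J
W2 = 308 * 394 = 121352 J
CP = (64141 - 121352) / (187 - 394)
= -57211 / -207
= 276.38 W

276.38 W


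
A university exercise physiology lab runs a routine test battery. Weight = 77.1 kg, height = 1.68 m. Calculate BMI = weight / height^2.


height^2 = 1.68^2 = 2.8224
BMI = 77.1 / 2.8224 = 27.32 kg/m^2

27.32 kg/m^2


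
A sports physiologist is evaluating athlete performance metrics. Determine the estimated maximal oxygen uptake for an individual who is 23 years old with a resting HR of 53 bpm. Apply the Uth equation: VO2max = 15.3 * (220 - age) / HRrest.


HRmax = 220 - 23 = 197
VO2max = 15.3 * (197 / 53)
= 15.3 * 3.717
= 56.87 mL/kg/min

56.87 mL/kg/min


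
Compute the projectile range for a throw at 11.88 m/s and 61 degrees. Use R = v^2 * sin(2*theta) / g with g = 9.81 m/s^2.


Two times the angle = 122 degrees
sin(122) = 0.848048
R = 141.1344 * 0.848048 / 9.81 = 12.201 m

12.201 m


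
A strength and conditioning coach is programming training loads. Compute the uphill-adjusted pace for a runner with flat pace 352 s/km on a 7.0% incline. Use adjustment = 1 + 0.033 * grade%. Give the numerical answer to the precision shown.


Adjustment factor = 1 + 0.033 * 7.0 = 1.231
Grade-adjusted pace = 352 * 1.231 = 433.31 s/km

433.31 s/km


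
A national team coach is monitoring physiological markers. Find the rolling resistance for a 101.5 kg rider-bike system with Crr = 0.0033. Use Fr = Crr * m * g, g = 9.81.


m * g = 101.5 * 9.81 = 995.715 N
Fr = 0.0033 * 995.715 = 3.286 N

3.286 N


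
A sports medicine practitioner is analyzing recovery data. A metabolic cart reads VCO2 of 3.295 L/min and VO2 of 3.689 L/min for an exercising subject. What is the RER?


RER = VCO2 / VO2 = 3.295 / 3.689 = 0.8932

0.8932


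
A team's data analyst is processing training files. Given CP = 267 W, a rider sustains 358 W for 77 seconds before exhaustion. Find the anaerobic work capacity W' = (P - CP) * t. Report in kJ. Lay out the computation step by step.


Excess power = 358 - 267 = 91 W
Work above CP = 91 * 77 = 7007 J
W' = 7.007 kJ

7.007 kJ


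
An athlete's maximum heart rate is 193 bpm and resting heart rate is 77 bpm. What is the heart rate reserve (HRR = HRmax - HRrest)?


HRR = HRmax - HRrest
= 193 - 77
= 116 bpm

116 bpm


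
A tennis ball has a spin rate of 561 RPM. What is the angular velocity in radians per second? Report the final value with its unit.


Convert RPM to rad/s: multiply by 2*pi and divide by 60
omega = 561 * 2 * pi / 60
= 58.748 rad/s

58.748 rad/s


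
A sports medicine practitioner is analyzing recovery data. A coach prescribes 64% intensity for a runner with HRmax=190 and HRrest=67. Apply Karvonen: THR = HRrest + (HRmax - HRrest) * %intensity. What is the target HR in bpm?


Heart rate reserve = 190 - 67 = 123
Intensity fraction = 64 / 100 = 0.64
THR = 67 + 123 * 0.64 = 145.72 bpm

145.72 bpm


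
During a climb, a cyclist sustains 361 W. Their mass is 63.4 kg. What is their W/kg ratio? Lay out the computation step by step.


Power-to-weight = 361 W / 63.4 kg
= 5.694 W/kg

5.694 W/kg


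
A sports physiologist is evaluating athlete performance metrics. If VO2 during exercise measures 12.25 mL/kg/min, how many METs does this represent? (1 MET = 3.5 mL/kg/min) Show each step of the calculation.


METs = VO2 / 3.5 = 12.25 / 3.5 = 3.5

3.5 METs


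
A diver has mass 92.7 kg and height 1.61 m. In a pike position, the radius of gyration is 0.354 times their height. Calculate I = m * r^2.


r = 0.354 * 1.61 = 0.56994 m
I = m * r^2 = 92.7 * 0.324832 = 30.112 kg*m^2

30.112 kg*m^2


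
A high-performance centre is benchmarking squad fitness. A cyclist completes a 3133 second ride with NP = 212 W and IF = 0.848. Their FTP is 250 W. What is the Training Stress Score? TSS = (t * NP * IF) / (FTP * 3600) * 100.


t * NP * IF = 3133 * 212 * 0.848 = 563238.208
FTP * 3600 = 900000
TSS = (563238.208 / 900000) * 100 = 62.58

62.58 TSS


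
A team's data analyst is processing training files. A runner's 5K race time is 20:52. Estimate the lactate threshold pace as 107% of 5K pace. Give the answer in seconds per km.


Total race time = 20*60 + 52 = 1252 seconds
5K pace = 1252 / 5 = 250.4 sec/km
LT pace = 250.4 * 1.07 = 267.93 sec/km

267.93 s/km


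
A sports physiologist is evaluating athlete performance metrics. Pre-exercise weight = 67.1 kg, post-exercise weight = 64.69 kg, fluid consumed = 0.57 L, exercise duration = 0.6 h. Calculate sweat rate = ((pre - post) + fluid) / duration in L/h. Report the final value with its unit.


Weight loss = 67.1 - 64.69 = 2.41 kg (approx L)
Total sweat = 2.41 + 0.57 = 2.98 L
Sweat rate = 2.98 / 0.6 = 4.967 L/h

4.967 L/h


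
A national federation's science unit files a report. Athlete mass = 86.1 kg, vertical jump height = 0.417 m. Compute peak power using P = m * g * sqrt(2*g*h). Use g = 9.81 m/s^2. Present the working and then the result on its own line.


sqrt(2 * 9.81 * 0.417) = sqrt(8.18154) = 2.860339 m/s
P = 86.1 * 9.81 * 2.860339
= 2415.96 W

2415.96 W


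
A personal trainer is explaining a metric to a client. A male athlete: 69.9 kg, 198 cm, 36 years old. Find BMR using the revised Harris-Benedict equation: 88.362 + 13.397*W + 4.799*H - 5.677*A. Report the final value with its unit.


Intercept = 88.362
Weight contribution = 13.397 * 69.9 = 936.4503
Height contribution = 4.799 * 198 = 950.202
Age contribution = 5.677 * 36 = 204.372
BMR = 88.362 + 936.4503 + 950.202 - 204.372
= 1770.64 kcal/day

1770.64 kcal/day


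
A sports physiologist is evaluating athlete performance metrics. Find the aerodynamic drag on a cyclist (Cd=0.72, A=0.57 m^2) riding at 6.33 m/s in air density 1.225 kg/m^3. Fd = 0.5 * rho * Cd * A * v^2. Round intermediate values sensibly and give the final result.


Fd = 0.5 * 1.225 * 0.72 * 0.57 * 6.33^2
= 0.5 * 1.225 * 0.72 * 0.57 * 40.0689
= 10.072 N

10.072 N


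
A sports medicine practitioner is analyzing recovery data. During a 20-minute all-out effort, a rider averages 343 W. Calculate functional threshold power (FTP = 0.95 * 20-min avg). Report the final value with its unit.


FTP = 0.95 * 343
= 325.85 W

325.85 W


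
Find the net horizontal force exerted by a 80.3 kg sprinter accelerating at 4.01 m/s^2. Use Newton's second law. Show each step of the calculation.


Newton's second law: F = m * a
F = 80.3 * 4.01 = 322.0 N

322.0 N


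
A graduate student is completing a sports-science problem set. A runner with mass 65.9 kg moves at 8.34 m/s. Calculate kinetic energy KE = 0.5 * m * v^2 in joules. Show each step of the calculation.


v^2 = 8.34^2 = 69.5556
KE = 0.5 * 65.9 * 69.5556
= 2291.86 J

2291.86 J


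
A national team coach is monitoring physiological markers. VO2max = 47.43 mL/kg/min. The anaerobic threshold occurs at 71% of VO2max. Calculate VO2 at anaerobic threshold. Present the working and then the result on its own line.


AT fraction = 71 / 100 = 0.71
AT VO2 = 47.43 * 0.71
= 33.68 mL/kg/min

33.68 mL/kg/min


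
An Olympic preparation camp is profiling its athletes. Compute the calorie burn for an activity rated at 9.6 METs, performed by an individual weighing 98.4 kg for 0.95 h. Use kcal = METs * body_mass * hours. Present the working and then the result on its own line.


Product of METs and mass = 9.6 * 98.4 = 944.64
Total kcal = 944.64 * 0.95 = 897.41 kcal

897.41 kcal


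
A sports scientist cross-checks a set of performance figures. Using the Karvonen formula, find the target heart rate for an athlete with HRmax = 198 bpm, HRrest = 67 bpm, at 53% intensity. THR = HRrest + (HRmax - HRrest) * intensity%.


HRR = 198 - 67 = 131
THR = 67 + 131 * 0.53
= 67 + 69.43
= 136.43 bpm

136.43 bpm


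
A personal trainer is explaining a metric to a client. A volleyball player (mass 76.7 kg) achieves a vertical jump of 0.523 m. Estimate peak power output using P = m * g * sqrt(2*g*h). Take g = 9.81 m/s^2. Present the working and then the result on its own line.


2 * g * h = 2 * 9.81 * 0.523 = 10.26126
sqrt(10.26126) = 3.20332 m/s
P = 76.7 * 9.81 * 3.20332 = 2410.26 W

2410.26 W


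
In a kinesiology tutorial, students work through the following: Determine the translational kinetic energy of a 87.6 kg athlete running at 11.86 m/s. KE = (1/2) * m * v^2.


KE = 0.5 * m * v^2
= 0.5 * 87.6 * 11.86^2
= 0.5 * 87.6 * 140.6596
= 6160.89 J

6160.89 J


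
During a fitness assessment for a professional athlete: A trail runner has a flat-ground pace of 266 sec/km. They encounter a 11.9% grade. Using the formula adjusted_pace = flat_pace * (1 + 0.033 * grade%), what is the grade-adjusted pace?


Grade factor = 1 + 0.033 * 11.9 = 1.3927
Adjusted = 266 * 1.3927 = 370.46 sec/km

370.46 s/km


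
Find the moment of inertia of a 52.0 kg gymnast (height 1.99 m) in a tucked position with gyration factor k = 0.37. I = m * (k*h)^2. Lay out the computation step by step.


Radius of gyration = 0.37 * 1.99 = 0.7363 m
I = 52.0 * 0.7363^2
= 52.0 * 0.542138
= 28.191 kg*m^2

28.191 kg*m^2


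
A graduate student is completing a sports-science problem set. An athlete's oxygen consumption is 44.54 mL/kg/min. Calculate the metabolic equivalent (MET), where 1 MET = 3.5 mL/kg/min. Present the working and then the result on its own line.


MET = VO2 / 3.5
= 44.54 / 3.5
= 12.73 METs

12.73 METs


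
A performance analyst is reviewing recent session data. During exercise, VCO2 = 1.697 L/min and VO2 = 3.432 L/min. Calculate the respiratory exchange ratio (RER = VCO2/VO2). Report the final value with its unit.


RER = VCO2 / VO2
= 1.697 / 3.432
= 0.4945

0.4945


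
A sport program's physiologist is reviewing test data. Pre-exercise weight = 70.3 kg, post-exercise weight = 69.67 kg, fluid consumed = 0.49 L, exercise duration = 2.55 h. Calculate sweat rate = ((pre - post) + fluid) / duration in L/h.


Weight loss = 70.3 - 69.67 = 0.63 kg (approx L)
Total sweat = 0.63 + 0.49 = 1.12 L
Sweat rate = 1.12 / 2.55 = 0.439 L/h

0.439 L/h


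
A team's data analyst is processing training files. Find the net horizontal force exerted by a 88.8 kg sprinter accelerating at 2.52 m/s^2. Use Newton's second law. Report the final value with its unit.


Newton's second law: F = m * a
F = 88.8 * 2.52 = 223.78 N

223.78 N


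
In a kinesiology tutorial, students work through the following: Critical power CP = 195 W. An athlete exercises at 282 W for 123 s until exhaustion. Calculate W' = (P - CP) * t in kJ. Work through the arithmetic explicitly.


P - CP = 282 - 195 = 87 W
W' = 87 * 123 = 10701 J
= 10701 / 1000 = 10.701 kJ

10.701 kJ


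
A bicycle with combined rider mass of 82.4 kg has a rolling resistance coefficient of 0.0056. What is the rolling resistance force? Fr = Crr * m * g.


Fr = 0.0056 * 82.4 * 9.81
= 0.46144 * 9.81
= 4.527 N

4.527 N


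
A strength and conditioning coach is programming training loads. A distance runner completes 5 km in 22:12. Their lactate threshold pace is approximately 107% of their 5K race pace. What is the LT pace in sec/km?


Convert to seconds: 22 min 12 s = 1332 s
Pace per km = 1332 / 5 = 266.4 s/km
LT pace = 266.4 * 1.07 = 285.05 s/km

285.05 s/km


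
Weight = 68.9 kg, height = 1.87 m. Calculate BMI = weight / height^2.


height^2 = 1.87^2 = 3.4969
BMI = 68.9 / 3.4969 = 19.7 kg/m^2

19.7 kg/m^2


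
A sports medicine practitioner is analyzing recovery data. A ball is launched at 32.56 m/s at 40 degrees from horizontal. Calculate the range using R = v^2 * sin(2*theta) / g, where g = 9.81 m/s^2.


sin(2 * 40) = sin(80) = 0.984808
v^2 = 32.56^2 = 1060.1536
R = 1060.1536 * 0.984808 / 9.81
= 106.427 m

106.427 m


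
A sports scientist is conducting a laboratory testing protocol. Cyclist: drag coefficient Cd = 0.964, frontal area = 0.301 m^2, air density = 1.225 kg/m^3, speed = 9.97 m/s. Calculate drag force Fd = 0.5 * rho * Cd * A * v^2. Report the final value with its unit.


v^2 = 9.97^2 = 99.4009
Fd = 0.5 * 1.225 * 0.964 * 0.301 * 99.4009
= 17.666 N

17.666 N


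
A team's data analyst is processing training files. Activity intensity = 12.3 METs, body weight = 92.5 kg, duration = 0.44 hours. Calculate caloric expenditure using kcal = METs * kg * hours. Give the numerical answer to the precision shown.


kcal = 12.3 * 92.5 * 0.44
= 1137.75 * 0.44
= 500.61 kcal

500.61 kcal


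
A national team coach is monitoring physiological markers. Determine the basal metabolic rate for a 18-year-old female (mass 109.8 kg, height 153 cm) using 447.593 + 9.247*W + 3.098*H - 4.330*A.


BMR = 447.593 + 9.247*109.8 + 3.098*153 - 4.330*18
= 1858.97 kcal/day

1858.97 kcal/day


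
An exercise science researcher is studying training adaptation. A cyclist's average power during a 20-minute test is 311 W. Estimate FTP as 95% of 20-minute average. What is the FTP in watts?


FTP = 20-min power * 0.95
= 311 * 0.95
= 295.45 W

295.45 W


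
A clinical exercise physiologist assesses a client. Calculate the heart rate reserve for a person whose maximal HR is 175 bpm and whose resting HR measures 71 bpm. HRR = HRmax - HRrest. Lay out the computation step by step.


HRmax = 175 bpm
HRrest = 71 bpm
HRR = 175 - 71 = 104 bpm

104 bpm


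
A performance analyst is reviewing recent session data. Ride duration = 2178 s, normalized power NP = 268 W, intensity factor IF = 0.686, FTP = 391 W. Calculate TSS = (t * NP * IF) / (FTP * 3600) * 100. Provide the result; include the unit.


Numerator = 2178 * 268 * 0.686 = 400420.944
Denominator = 391 * 3600 = 1407600
TSS = 400420.944 / 1407600 * 100
= 28.45

28.45 TSS


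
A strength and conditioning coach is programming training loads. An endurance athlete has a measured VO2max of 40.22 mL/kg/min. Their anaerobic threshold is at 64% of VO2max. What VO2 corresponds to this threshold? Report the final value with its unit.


Anaerobic threshold VO2 = VO2max * 64%
= 40.22 * 0.64
= 25.74 mL/kg/min

25.74 mL/kg/min


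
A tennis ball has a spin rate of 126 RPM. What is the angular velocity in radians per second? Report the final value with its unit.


Convert RPM to rad/s: multiply by 2*pi and divide by 60
omega = 126 * 2 * pi / 60
= 13.195 rad/s

13.195 rad/s


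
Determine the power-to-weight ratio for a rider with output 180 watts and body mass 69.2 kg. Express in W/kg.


P/W = 180 / 69.2 = 2.601 W/kg

2.601 W/kg


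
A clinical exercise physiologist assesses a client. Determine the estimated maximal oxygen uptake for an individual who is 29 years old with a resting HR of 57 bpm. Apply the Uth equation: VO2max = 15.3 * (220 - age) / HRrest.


HRmax = 220 - 29 = 191
VO2max = 15.3 * (191 / 57)
= 15.3 * 3.3509
= 51.27 mL/kg/min

51.27 mL/kg/min


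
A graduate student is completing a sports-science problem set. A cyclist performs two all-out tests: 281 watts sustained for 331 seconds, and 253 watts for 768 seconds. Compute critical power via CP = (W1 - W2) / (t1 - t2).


W1 = P1 * t1 = 281 * 331 = 93011 J
W2 = P2 * t2 = 253 * 768 = 194304 J
CP = (93011 - 194304) / (331 - 768)
= 231.79 W

231.79 W


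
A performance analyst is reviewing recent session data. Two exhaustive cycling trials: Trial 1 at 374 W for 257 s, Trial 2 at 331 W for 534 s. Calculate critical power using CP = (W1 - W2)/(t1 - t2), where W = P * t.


W1 = 374 * 257 = 96118 J
W2 = 331 * 534 = 176754 J
CP = (96118 - 176754) / (257 - 534)
= -80636 / -277
= 291.1 W

291.1 W


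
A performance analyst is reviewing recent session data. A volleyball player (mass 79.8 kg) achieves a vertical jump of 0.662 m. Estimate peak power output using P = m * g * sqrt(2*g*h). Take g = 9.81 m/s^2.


2 * g * h = 2 * 9.81 * 0.662 = 12.98844
sqrt(12.98844) = 3.603948 m/s
P = 79.8 * 9.81 * 3.603948 = 2821.31 W

2821.31 W


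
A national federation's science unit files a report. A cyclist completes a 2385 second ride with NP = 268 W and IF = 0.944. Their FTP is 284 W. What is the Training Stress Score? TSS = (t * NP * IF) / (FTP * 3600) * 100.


t * NP * IF = 2385 * 268 * 0.944 = 603385.92
FTP * 3600 = 1022400
TSS = (603385.92 / 1022400) * 100 = 59.02

59.02 TSS


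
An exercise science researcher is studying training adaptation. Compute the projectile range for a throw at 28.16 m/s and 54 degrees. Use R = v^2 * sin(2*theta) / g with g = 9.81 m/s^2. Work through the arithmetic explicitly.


Two times the angle = 108 degrees
sin(108) = 0.951057
R = 792.9856 * 0.951057 / 9.81 = 76.878 m

76.878 m


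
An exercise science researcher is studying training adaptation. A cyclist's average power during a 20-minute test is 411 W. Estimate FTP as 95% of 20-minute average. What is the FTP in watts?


FTP = 20-min power * 0.95
= 411 * 0.95
= 390.45 W

390.45 W


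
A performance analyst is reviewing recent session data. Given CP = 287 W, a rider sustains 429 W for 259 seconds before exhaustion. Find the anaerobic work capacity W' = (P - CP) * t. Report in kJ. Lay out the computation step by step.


Excess power = 429 - 287 = 142 W
Work above CP = 142 * 259 = 36778 J
W' = 36.778 kJ

36.778 kJ


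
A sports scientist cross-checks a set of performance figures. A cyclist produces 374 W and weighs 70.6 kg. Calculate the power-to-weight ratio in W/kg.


P/W = power / mass
= 374 / 70.6
= 5.297 W/kg

5.297 W/kg


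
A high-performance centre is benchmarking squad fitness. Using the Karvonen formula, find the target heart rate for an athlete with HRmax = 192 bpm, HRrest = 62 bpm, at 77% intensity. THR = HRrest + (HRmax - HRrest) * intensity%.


HRR = 192 - 62 = 130
THR = 62 + 130 * 0.77
= 62 + 100.1
= 162.1 bpm

162.1 bpm


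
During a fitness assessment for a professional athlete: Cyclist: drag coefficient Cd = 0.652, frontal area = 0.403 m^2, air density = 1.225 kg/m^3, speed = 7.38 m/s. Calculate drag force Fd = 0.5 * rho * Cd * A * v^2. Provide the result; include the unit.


v^2 = 7.38^2 = 54.4644
Fd = 0.5 * 1.225 * 0.652 * 0.403 * 54.4644
= 8.765 N

8.765 N


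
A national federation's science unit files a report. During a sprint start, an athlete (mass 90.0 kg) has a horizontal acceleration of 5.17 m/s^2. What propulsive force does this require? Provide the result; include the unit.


Propulsive force = mass * acceleration
= 90.0 kg * 5.17 m/s^2
= 465.3 N

465.3 N


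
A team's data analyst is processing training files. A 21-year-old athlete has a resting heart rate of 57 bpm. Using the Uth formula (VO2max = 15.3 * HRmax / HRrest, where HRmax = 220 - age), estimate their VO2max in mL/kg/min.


HRmax = 220 - 21 = 199 bpm
Ratio = HRmax / HRrest = 199 / 57 = 3.4912
VO2max = 15.3 * 3.4912 = 53.42 mL/kg/min

53.42 mL/kg/min


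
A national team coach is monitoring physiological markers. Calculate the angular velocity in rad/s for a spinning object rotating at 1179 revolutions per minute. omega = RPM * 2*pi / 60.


omega = RPM * 2*pi / 60
= 1179 * 6.28318531 / 60
= 123.465 rad/s

123.465 rad/s


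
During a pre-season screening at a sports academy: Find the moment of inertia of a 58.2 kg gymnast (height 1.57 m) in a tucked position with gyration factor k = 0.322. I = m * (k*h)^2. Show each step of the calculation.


Radius of gyration = 0.322 * 1.57 = 0.50554 m
I = 58.2 * 0.50554^2
= 58.2 * 0.255571
= 14.874 kg*m^2

14.874 kg*m^2


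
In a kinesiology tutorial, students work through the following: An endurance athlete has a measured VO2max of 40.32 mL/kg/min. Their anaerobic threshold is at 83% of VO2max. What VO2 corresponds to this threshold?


Anaerobic threshold VO2 = VO2max * 83%
= 40.32 * 0.83
= 33.47 mL/kg/min

33.47 mL/kg/min


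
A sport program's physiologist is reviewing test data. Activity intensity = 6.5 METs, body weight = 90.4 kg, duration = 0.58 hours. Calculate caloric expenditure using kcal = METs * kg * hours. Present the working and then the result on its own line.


kcal = 6.5 * 90.4 * 0.58
= 587.6 * 0.58
= 340.81 kcal

340.81 kcal


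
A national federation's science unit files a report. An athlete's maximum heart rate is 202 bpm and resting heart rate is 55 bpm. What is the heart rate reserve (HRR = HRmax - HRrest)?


HRR = HRmax - HRrest
= 202 - 55
= 147 bpm

147 bpm


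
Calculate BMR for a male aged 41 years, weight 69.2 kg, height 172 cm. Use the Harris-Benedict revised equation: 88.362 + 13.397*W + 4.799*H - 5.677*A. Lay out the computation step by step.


Substituting values:
W term = 13.397 * 69.2 = 927.0724
H term = 4.799 * 172 = 825.428
A term = 5.677 * 41 = 232.757
BMR = 1608.11 kcal/day

1608.11 kcal/day


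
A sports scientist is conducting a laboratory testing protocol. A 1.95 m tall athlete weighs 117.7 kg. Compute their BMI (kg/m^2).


height^2 = 3.8025 m^2
BMI = 117.7 / 3.8025 = 30.95 kg/m^2

30.95 kg/m^2


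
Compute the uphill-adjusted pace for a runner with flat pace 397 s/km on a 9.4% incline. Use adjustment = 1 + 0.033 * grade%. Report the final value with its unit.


Adjustment factor = 1 + 0.033 * 9.4 = 1.3102
Grade-adjusted pace = 397 * 1.3102 = 520.15 s/km

520.15 s/km


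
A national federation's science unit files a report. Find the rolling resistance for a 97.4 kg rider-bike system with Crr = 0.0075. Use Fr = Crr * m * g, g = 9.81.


m * g = 97.4 * 9.81 = 955.494 N
Fr = 0.0075 * 955.494 = 7.166 N

7.166 N


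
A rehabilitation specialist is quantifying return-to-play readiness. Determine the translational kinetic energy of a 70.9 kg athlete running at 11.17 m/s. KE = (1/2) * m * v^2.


KE = 0.5 * m * v^2
= 0.5 * 70.9 * 11.17^2
= 0.5 * 70.9 * 124.7689
= 4423.06 J

4423.06 J


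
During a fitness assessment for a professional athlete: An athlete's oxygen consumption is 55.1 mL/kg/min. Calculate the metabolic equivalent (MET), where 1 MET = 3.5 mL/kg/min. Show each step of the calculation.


MET = VO2 / 3.5
= 55.1 / 3.5
= 15.74 METs

15.74 METs


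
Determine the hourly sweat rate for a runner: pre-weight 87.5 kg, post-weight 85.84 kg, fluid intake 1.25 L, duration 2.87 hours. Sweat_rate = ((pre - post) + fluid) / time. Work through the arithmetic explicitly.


Mass lost = 87.5 - 85.84 = 1.66 kg
Add fluid consumed: 1.66 + 1.25 = 2.91 L total sweat
Sweat rate = 2.91 / 2.87 = 1.014 L/h

1.014 L/h


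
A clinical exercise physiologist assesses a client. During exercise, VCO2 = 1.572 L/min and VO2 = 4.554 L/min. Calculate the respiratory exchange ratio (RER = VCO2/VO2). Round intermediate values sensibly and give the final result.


RER = VCO2 / VO2
= 1.572 / 4.554
= 0.3452

0.3452
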